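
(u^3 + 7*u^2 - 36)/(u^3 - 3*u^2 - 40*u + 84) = (u + 3)/(u - 7)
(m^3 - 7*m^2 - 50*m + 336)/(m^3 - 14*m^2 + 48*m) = (m + 7)/m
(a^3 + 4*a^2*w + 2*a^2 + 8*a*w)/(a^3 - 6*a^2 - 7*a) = (a^2 + 4*a*w + 2*a + 8*w)/(a^2 - 6*a - 7)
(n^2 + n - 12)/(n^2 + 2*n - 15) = (n + 4)/(n + 5)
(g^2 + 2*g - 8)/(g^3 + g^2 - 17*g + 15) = (g^2 + 2*g - 8)/(g^3 + g^2 - 17*g + 15)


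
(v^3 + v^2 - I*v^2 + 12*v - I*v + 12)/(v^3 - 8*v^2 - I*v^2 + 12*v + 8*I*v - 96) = (v + 1)/(v - 8)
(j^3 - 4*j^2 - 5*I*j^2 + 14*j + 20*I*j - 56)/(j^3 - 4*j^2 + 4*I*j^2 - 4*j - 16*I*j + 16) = (j - 7*I)/(j + 2*I)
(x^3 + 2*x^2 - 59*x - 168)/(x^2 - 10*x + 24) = (x^3 + 2*x^2 - 59*x - 168)/(x^2 - 10*x + 24)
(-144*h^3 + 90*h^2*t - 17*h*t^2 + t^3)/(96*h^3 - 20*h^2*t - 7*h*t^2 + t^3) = (-6*h + t)/(4*h + t)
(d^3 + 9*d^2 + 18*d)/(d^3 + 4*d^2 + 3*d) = (d + 6)/(d + 1)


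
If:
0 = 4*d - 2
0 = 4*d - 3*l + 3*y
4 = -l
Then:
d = 1/2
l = -4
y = -14/3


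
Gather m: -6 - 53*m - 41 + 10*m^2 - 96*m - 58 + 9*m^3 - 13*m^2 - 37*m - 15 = 9*m^3 - 3*m^2 - 186*m - 120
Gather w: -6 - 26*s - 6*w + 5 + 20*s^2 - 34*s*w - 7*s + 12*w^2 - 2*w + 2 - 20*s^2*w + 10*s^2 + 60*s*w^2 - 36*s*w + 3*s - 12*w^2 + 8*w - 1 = 30*s^2 + 60*s*w^2 - 30*s + w*(-20*s^2 - 70*s)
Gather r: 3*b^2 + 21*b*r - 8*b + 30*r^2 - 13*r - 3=3*b^2 - 8*b + 30*r^2 + r*(21*b - 13) - 3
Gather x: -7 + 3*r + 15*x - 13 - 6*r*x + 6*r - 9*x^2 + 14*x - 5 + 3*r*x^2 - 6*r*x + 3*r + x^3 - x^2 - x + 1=12*r + x^3 + x^2*(3*r - 10) + x*(28 - 12*r) - 24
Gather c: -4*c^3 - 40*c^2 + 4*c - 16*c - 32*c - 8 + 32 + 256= -4*c^3 - 40*c^2 - 44*c + 280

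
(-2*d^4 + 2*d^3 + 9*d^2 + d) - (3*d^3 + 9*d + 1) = -2*d^4 - d^3 + 9*d^2 - 8*d - 1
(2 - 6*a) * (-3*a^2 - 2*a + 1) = 18*a^3 + 6*a^2 - 10*a + 2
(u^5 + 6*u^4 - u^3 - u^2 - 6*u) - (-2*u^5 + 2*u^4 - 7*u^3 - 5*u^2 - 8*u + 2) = 3*u^5 + 4*u^4 + 6*u^3 + 4*u^2 + 2*u - 2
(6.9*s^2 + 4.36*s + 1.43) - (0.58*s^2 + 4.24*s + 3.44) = 6.32*s^2 + 0.12*s - 2.01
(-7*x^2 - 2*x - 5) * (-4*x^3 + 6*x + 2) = 28*x^5 + 8*x^4 - 22*x^3 - 26*x^2 - 34*x - 10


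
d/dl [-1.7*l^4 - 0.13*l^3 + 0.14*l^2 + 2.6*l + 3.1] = -6.8*l^3 - 0.39*l^2 + 0.28*l + 2.6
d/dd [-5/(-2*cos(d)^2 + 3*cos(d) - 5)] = 5*(4*cos(d) - 3)*sin(d)/(-3*cos(d) + cos(2*d) + 6)^2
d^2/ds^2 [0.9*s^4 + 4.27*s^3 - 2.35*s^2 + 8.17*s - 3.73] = 10.8*s^2 + 25.62*s - 4.7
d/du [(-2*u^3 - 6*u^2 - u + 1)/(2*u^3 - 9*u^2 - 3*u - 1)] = (30*u^4 + 16*u^3 + 9*u^2 + 30*u + 4)/(4*u^6 - 36*u^5 + 69*u^4 + 50*u^3 + 27*u^2 + 6*u + 1)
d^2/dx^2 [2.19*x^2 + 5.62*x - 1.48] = 4.38000000000000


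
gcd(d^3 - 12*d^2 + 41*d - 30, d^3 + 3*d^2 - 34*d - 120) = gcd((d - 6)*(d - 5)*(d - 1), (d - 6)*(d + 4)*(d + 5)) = d - 6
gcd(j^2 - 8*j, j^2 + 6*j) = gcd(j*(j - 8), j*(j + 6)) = j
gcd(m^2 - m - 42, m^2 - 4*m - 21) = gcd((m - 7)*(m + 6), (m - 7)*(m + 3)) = m - 7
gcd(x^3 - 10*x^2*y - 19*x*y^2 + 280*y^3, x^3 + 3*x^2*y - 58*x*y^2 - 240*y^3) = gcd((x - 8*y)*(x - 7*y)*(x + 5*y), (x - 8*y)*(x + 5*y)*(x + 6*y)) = x^2 - 3*x*y - 40*y^2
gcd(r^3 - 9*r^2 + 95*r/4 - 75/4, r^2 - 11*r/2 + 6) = r - 3/2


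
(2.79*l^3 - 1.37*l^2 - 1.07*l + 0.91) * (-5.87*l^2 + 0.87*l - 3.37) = -16.3773*l^5 + 10.4692*l^4 - 4.3133*l^3 - 1.6557*l^2 + 4.3976*l - 3.0667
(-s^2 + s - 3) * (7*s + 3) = -7*s^3 + 4*s^2 - 18*s - 9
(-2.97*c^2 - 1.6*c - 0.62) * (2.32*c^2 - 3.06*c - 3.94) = -6.8904*c^4 + 5.3762*c^3 + 15.1594*c^2 + 8.2012*c + 2.4428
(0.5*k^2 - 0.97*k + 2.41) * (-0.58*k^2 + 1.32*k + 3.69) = -0.29*k^4 + 1.2226*k^3 - 0.8332*k^2 - 0.398099999999999*k + 8.8929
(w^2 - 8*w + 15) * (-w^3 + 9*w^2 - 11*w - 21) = -w^5 + 17*w^4 - 98*w^3 + 202*w^2 + 3*w - 315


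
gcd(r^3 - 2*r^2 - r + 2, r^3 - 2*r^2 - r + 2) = r^3 - 2*r^2 - r + 2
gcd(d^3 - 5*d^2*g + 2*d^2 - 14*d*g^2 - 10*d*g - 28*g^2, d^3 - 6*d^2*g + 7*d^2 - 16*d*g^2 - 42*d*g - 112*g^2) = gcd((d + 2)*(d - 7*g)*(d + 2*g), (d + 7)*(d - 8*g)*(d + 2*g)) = d + 2*g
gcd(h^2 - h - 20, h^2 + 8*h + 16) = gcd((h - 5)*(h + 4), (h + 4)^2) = h + 4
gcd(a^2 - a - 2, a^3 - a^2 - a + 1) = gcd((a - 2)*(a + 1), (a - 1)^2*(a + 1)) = a + 1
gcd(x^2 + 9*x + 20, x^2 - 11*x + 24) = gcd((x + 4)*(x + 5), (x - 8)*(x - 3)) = 1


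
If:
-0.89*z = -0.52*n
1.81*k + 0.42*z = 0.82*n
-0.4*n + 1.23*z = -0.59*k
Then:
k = 0.00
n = 0.00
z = 0.00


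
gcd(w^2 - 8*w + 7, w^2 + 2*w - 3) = w - 1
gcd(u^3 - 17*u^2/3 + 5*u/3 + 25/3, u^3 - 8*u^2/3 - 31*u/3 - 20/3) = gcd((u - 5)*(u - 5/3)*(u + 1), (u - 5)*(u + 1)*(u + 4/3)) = u^2 - 4*u - 5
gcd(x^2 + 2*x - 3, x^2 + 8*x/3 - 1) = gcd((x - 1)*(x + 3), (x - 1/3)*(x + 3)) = x + 3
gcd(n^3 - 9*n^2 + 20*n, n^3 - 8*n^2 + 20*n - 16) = n - 4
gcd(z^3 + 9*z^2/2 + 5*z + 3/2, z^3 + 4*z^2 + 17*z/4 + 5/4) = z^2 + 3*z/2 + 1/2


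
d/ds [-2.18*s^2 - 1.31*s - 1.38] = -4.36*s - 1.31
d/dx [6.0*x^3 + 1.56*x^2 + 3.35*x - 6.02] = 18.0*x^2 + 3.12*x + 3.35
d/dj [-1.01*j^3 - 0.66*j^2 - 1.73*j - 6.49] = -3.03*j^2 - 1.32*j - 1.73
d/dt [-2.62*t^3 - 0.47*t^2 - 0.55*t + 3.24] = -7.86*t^2 - 0.94*t - 0.55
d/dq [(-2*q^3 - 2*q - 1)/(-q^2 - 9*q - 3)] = (2*q^4 + 36*q^3 + 16*q^2 - 2*q - 3)/(q^4 + 18*q^3 + 87*q^2 + 54*q + 9)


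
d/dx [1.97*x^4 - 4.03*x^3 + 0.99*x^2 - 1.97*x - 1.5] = 7.88*x^3 - 12.09*x^2 + 1.98*x - 1.97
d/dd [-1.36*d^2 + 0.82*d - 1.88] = 0.82 - 2.72*d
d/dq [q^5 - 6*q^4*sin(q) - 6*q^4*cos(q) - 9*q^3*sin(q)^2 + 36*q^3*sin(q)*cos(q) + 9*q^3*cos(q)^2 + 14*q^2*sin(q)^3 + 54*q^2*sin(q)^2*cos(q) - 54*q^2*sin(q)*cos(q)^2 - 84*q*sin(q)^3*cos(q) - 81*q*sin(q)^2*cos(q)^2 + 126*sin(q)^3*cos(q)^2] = -6*sqrt(2)*q^4*cos(q + pi/4) + 5*q^4 - 18*q^3*sin(2*q) - 24*sqrt(2)*q^3*sin(q + pi/4) + 36*q^3*cos(2*q) - 27*q^2*sin(q)/2 + 54*q^2*sin(2*q) + 81*q^2*sin(3*q)/2 - 3*q^2*cos(q) + 27*q^2*cos(2*q) - 51*q^2*cos(3*q) - 6*q*sin(q) - 34*q*sin(3*q) - 81*q*sin(4*q)/2 + 27*q*cos(q) + 84*q*cos(2*q)^2 - 42*q*cos(2*q) - 27*q*cos(3*q) - 42*q - 21*sin(2*q) + 21*sin(4*q)/2 - 315*cos(q)*cos(2*q)^2/2 + 315*cos(q)*cos(2*q) - 63*cos(q) + 81*cos(2*q)^2/4 - 189*cos(3*q)/2 - 81/4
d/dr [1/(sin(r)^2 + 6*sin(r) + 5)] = -2*(sin(r) + 3)*cos(r)/(sin(r)^2 + 6*sin(r) + 5)^2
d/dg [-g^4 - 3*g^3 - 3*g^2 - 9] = g*(-4*g^2 - 9*g - 6)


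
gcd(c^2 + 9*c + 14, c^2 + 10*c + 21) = c + 7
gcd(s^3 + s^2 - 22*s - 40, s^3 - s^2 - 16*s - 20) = s^2 - 3*s - 10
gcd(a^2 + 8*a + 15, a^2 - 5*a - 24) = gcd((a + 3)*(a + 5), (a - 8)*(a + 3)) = a + 3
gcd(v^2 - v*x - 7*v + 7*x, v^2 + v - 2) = 1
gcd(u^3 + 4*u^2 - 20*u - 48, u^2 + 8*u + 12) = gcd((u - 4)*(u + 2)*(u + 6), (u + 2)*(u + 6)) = u^2 + 8*u + 12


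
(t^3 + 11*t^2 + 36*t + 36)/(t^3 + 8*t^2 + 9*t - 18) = (t + 2)/(t - 1)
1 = 1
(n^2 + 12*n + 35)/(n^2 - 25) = (n + 7)/(n - 5)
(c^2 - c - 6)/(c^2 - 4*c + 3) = (c + 2)/(c - 1)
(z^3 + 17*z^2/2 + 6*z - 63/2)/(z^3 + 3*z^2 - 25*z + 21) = (2*z^2 + 3*z - 9)/(2*(z^2 - 4*z + 3))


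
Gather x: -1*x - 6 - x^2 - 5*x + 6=-x^2 - 6*x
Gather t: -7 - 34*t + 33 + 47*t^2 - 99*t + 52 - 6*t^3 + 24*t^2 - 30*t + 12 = -6*t^3 + 71*t^2 - 163*t + 90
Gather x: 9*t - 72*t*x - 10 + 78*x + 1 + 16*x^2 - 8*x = 9*t + 16*x^2 + x*(70 - 72*t) - 9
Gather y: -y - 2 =-y - 2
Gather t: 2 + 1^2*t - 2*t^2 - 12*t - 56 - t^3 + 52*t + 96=-t^3 - 2*t^2 + 41*t + 42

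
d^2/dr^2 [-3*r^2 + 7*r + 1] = -6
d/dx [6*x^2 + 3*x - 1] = 12*x + 3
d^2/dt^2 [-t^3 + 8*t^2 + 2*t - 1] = 16 - 6*t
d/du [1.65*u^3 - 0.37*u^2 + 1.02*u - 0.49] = 4.95*u^2 - 0.74*u + 1.02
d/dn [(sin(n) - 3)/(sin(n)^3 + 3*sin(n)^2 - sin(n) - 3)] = 2*(8*sin(n)/cos(n)^3 + tan(n) - 3/cos(n))/(sin(n) + 3)^2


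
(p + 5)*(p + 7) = p^2 + 12*p + 35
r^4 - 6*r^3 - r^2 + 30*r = r*(r - 5)*(r - 3)*(r + 2)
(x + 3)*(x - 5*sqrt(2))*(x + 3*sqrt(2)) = x^3 - 2*sqrt(2)*x^2 + 3*x^2 - 30*x - 6*sqrt(2)*x - 90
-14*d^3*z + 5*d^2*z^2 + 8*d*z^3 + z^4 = z*(-d + z)*(2*d + z)*(7*d + z)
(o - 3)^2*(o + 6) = o^3 - 27*o + 54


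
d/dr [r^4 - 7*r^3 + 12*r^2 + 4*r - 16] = 4*r^3 - 21*r^2 + 24*r + 4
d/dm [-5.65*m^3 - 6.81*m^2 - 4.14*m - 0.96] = -16.95*m^2 - 13.62*m - 4.14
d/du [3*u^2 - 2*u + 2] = 6*u - 2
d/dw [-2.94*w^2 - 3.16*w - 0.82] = -5.88*w - 3.16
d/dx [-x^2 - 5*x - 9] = -2*x - 5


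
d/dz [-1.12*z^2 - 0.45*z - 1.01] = -2.24*z - 0.45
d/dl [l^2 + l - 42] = 2*l + 1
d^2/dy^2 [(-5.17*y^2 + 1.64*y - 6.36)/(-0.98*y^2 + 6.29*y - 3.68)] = (-7.105427357601e-15*y^4 + 60.587716*y^3 - 75.2216640000001*y^2 - 199.738896*y + 521.487544)/(0.941192*y^6 - 18.122748*y^5 + 126.92127*y^4 - 384.963725*y^3 + 476.60232*y^2 - 255.545088*y + 49.836032)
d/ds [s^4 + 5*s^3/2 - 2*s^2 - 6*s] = 4*s^3 + 15*s^2/2 - 4*s - 6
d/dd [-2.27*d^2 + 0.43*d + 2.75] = 0.43 - 4.54*d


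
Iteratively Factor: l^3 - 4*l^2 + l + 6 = (l + 1)*(l^2 - 5*l + 6) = (l - 3)*(l + 1)*(l - 2)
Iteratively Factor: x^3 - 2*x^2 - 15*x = (x)*(x^2 - 2*x - 15) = x*(x + 3)*(x - 5)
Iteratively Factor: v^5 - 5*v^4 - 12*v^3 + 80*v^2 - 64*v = (v - 1)*(v^4 - 4*v^3 - 16*v^2 + 64*v) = v*(v - 1)*(v^3 - 4*v^2 - 16*v + 64) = v*(v - 4)*(v - 1)*(v^2 - 16) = v*(v - 4)*(v - 1)*(v + 4)*(v - 4)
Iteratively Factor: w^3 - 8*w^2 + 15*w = (w - 5)*(w^2 - 3*w) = (w - 5)*(w - 3)*(w)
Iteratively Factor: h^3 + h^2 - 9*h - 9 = (h + 1)*(h^2 - 9) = (h + 1)*(h + 3)*(h - 3)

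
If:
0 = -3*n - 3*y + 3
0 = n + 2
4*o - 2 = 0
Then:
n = -2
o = 1/2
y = 3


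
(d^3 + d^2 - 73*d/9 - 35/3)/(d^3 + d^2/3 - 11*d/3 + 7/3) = (d^2 - 4*d/3 - 5)/(d^2 - 2*d + 1)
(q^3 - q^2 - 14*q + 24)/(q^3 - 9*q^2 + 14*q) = (q^2 + q - 12)/(q*(q - 7))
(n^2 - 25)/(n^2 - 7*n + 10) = (n + 5)/(n - 2)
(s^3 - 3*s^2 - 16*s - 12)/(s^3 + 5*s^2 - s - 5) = (s^2 - 4*s - 12)/(s^2 + 4*s - 5)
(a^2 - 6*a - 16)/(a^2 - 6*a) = (a^2 - 6*a - 16)/(a*(a - 6))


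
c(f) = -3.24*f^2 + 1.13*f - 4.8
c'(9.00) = -57.19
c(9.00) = -257.07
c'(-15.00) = 98.33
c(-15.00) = -750.75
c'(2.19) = -13.06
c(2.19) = -17.86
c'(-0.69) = 5.60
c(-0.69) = -7.12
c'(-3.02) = 20.70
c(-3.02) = -37.76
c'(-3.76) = 25.49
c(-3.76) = -54.85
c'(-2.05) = 14.41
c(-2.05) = -20.73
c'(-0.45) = 4.05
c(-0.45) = -5.96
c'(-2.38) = 16.55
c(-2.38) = -25.84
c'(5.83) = -36.65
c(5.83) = -108.34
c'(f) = 1.13 - 6.48*f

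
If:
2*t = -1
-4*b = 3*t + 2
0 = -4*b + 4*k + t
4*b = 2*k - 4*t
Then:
No Solution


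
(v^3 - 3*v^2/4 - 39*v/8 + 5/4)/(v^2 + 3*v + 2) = (8*v^2 - 22*v + 5)/(8*(v + 1))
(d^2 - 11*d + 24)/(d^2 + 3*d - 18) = (d - 8)/(d + 6)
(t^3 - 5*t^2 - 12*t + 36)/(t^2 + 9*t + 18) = (t^2 - 8*t + 12)/(t + 6)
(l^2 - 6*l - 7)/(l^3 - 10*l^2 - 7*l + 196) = (l + 1)/(l^2 - 3*l - 28)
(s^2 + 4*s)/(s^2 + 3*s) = (s + 4)/(s + 3)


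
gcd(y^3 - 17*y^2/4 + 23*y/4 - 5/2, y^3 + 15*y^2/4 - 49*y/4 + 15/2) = y^2 - 9*y/4 + 5/4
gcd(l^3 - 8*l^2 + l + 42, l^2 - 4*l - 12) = l + 2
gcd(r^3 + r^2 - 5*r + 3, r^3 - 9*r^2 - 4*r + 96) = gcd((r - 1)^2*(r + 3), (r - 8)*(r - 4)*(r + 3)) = r + 3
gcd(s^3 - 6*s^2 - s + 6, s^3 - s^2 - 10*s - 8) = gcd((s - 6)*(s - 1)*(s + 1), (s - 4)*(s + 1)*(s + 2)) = s + 1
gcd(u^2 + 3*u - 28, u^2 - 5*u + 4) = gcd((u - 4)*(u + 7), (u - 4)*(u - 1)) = u - 4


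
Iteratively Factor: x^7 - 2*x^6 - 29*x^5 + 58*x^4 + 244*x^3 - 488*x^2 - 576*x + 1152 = (x - 3)*(x^6 + x^5 - 26*x^4 - 20*x^3 + 184*x^2 + 64*x - 384) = (x - 3)*(x + 2)*(x^5 - x^4 - 24*x^3 + 28*x^2 + 128*x - 192) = (x - 3)*(x - 2)*(x + 2)*(x^4 + x^3 - 22*x^2 - 16*x + 96) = (x - 3)*(x - 2)^2*(x + 2)*(x^3 + 3*x^2 - 16*x - 48) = (x - 4)*(x - 3)*(x - 2)^2*(x + 2)*(x^2 + 7*x + 12) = (x - 4)*(x - 3)*(x - 2)^2*(x + 2)*(x + 3)*(x + 4)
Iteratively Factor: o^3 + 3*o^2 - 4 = (o + 2)*(o^2 + o - 2) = (o + 2)^2*(o - 1)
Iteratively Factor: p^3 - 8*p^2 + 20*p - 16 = (p - 4)*(p^2 - 4*p + 4) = (p - 4)*(p - 2)*(p - 2)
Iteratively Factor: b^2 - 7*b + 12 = (b - 4)*(b - 3)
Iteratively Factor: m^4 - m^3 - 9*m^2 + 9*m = (m)*(m^3 - m^2 - 9*m + 9) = m*(m - 3)*(m^2 + 2*m - 3) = m*(m - 3)*(m + 3)*(m - 1)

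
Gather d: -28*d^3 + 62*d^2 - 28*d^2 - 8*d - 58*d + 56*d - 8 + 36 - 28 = -28*d^3 + 34*d^2 - 10*d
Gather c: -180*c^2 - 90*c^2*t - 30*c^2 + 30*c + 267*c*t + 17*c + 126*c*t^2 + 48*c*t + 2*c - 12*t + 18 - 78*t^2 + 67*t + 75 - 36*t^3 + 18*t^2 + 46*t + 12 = c^2*(-90*t - 210) + c*(126*t^2 + 315*t + 49) - 36*t^3 - 60*t^2 + 101*t + 105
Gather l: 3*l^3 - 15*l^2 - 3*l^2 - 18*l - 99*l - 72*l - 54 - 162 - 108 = 3*l^3 - 18*l^2 - 189*l - 324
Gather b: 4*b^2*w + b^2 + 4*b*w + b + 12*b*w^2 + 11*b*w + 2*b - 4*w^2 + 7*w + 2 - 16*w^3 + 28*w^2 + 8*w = b^2*(4*w + 1) + b*(12*w^2 + 15*w + 3) - 16*w^3 + 24*w^2 + 15*w + 2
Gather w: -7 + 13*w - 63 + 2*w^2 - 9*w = 2*w^2 + 4*w - 70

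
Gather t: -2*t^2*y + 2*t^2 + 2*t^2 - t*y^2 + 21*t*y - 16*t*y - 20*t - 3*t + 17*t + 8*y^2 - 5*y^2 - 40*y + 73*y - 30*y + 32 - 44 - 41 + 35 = t^2*(4 - 2*y) + t*(-y^2 + 5*y - 6) + 3*y^2 + 3*y - 18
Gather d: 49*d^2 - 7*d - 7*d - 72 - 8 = 49*d^2 - 14*d - 80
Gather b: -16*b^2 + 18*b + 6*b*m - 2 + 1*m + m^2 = -16*b^2 + b*(6*m + 18) + m^2 + m - 2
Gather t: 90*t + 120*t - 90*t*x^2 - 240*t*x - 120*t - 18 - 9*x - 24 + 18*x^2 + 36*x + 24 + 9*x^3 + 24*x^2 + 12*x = t*(-90*x^2 - 240*x + 90) + 9*x^3 + 42*x^2 + 39*x - 18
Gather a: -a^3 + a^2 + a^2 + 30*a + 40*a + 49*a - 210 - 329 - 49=-a^3 + 2*a^2 + 119*a - 588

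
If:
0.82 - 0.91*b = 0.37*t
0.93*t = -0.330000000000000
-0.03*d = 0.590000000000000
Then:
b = 1.05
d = -19.67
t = -0.35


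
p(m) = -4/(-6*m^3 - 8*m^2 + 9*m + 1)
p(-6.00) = 0.00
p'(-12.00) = 0.00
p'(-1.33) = -0.05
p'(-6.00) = 0.00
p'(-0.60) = 1.35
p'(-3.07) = -0.09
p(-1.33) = 0.36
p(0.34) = -1.38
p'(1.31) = -0.82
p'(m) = -4*(18*m^2 + 16*m - 9)/(-6*m^3 - 8*m^2 + 9*m + 1)^2 = 4*(-18*m^2 - 16*m + 9)/(6*m^3 + 8*m^2 - 9*m - 1)^2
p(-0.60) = 0.67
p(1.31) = 0.28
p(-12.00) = 0.00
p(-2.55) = -0.16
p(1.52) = 0.16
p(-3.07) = -0.06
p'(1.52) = -0.37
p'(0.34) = 0.70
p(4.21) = 0.01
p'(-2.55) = -0.41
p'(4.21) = -0.00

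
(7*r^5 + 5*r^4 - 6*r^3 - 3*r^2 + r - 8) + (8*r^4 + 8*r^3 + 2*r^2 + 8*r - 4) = 7*r^5 + 13*r^4 + 2*r^3 - r^2 + 9*r - 12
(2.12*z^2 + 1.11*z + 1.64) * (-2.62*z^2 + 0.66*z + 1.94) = -5.5544*z^4 - 1.509*z^3 + 0.5486*z^2 + 3.2358*z + 3.1816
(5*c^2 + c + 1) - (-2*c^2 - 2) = 7*c^2 + c + 3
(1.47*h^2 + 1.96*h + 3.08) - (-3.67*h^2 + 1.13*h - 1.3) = 5.14*h^2 + 0.83*h + 4.38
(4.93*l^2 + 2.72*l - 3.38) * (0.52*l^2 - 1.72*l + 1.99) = 2.5636*l^4 - 7.0652*l^3 + 3.3747*l^2 + 11.2264*l - 6.7262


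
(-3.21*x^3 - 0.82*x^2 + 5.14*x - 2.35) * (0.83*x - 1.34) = -2.6643*x^4 + 3.6208*x^3 + 5.365*x^2 - 8.8381*x + 3.149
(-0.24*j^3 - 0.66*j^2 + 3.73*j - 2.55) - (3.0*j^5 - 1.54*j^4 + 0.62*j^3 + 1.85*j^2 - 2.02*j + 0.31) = -3.0*j^5 + 1.54*j^4 - 0.86*j^3 - 2.51*j^2 + 5.75*j - 2.86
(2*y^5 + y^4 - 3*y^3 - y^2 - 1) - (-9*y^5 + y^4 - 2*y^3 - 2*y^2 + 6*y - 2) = 11*y^5 - y^3 + y^2 - 6*y + 1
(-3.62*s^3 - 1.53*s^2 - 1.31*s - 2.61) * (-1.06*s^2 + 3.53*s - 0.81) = 3.8372*s^5 - 11.1568*s^4 - 1.0801*s^3 - 0.6184*s^2 - 8.1522*s + 2.1141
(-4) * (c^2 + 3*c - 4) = -4*c^2 - 12*c + 16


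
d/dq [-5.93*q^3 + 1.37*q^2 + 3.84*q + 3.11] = -17.79*q^2 + 2.74*q + 3.84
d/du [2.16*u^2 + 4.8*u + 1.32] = 4.32*u + 4.8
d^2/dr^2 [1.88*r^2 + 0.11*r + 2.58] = 3.76000000000000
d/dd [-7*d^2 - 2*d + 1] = -14*d - 2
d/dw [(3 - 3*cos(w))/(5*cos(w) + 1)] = 18*sin(w)/(5*cos(w) + 1)^2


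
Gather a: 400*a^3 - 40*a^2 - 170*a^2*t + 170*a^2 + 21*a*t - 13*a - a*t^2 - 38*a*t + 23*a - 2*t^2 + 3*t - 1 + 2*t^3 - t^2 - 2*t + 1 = 400*a^3 + a^2*(130 - 170*t) + a*(-t^2 - 17*t + 10) + 2*t^3 - 3*t^2 + t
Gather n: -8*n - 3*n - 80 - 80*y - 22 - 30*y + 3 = -11*n - 110*y - 99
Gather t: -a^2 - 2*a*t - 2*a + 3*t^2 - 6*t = -a^2 - 2*a + 3*t^2 + t*(-2*a - 6)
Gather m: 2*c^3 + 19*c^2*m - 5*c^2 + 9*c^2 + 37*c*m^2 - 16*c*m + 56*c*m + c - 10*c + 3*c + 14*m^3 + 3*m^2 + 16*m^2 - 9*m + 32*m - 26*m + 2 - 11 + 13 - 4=2*c^3 + 4*c^2 - 6*c + 14*m^3 + m^2*(37*c + 19) + m*(19*c^2 + 40*c - 3)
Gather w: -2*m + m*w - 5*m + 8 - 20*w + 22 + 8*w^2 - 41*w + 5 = -7*m + 8*w^2 + w*(m - 61) + 35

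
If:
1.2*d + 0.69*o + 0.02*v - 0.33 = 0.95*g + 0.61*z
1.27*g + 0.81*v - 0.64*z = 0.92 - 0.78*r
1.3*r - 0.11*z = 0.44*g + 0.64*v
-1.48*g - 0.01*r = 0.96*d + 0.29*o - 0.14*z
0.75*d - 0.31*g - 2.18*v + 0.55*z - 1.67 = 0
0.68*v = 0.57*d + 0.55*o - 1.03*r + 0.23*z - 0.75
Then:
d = -1.35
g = 0.61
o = -1.33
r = -1.64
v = -2.76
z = -5.73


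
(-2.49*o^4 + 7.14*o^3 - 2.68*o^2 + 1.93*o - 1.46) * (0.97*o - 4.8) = -2.4153*o^5 + 18.8778*o^4 - 36.8716*o^3 + 14.7361*o^2 - 10.6802*o + 7.008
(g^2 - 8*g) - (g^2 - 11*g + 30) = 3*g - 30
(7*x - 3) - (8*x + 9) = -x - 12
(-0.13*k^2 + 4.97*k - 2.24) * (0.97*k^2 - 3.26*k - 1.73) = -0.1261*k^4 + 5.2447*k^3 - 18.1501*k^2 - 1.2957*k + 3.8752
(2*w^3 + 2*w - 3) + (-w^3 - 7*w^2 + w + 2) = w^3 - 7*w^2 + 3*w - 1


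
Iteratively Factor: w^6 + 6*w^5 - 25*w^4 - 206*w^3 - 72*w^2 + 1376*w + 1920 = (w + 4)*(w^5 + 2*w^4 - 33*w^3 - 74*w^2 + 224*w + 480) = (w - 5)*(w + 4)*(w^4 + 7*w^3 + 2*w^2 - 64*w - 96) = (w - 5)*(w + 4)^2*(w^3 + 3*w^2 - 10*w - 24) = (w - 5)*(w - 3)*(w + 4)^2*(w^2 + 6*w + 8) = (w - 5)*(w - 3)*(w + 4)^3*(w + 2)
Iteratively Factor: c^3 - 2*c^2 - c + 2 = (c - 1)*(c^2 - c - 2) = (c - 1)*(c + 1)*(c - 2)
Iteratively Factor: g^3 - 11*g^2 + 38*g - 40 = (g - 2)*(g^2 - 9*g + 20) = (g - 5)*(g - 2)*(g - 4)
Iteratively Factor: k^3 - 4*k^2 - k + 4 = (k - 1)*(k^2 - 3*k - 4) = (k - 1)*(k + 1)*(k - 4)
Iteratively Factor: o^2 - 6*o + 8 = (o - 2)*(o - 4)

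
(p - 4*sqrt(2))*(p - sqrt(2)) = p^2 - 5*sqrt(2)*p + 8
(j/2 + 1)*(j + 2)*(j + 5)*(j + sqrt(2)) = j^4/2 + sqrt(2)*j^3/2 + 9*j^3/2 + 9*sqrt(2)*j^2/2 + 12*j^2 + 10*j + 12*sqrt(2)*j + 10*sqrt(2)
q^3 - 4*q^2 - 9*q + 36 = (q - 4)*(q - 3)*(q + 3)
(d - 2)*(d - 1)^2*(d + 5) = d^4 + d^3 - 15*d^2 + 23*d - 10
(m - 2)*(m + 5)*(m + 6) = m^3 + 9*m^2 + 8*m - 60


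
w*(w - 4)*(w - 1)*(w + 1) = w^4 - 4*w^3 - w^2 + 4*w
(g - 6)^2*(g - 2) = g^3 - 14*g^2 + 60*g - 72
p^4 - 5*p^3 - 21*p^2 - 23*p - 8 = (p - 8)*(p + 1)^3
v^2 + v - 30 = (v - 5)*(v + 6)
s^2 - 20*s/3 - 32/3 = (s - 8)*(s + 4/3)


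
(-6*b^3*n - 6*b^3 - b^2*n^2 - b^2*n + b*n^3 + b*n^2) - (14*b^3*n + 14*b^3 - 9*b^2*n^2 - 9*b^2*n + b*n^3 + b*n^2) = -20*b^3*n - 20*b^3 + 8*b^2*n^2 + 8*b^2*n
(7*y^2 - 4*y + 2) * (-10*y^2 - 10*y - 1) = -70*y^4 - 30*y^3 + 13*y^2 - 16*y - 2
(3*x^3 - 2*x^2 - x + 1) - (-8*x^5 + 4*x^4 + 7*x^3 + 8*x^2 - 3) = 8*x^5 - 4*x^4 - 4*x^3 - 10*x^2 - x + 4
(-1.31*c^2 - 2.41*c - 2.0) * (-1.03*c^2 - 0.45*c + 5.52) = 1.3493*c^4 + 3.0718*c^3 - 4.0867*c^2 - 12.4032*c - 11.04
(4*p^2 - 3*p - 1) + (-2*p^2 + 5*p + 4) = 2*p^2 + 2*p + 3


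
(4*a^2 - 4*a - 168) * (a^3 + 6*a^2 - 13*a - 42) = 4*a^5 + 20*a^4 - 244*a^3 - 1124*a^2 + 2352*a + 7056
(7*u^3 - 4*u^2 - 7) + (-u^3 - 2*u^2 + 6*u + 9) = 6*u^3 - 6*u^2 + 6*u + 2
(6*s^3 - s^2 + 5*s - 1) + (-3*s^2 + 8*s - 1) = 6*s^3 - 4*s^2 + 13*s - 2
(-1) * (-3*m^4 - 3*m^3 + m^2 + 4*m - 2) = 3*m^4 + 3*m^3 - m^2 - 4*m + 2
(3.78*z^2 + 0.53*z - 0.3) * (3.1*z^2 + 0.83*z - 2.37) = 11.718*z^4 + 4.7804*z^3 - 9.4487*z^2 - 1.5051*z + 0.711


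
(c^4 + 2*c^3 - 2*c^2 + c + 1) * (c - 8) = c^5 - 6*c^4 - 18*c^3 + 17*c^2 - 7*c - 8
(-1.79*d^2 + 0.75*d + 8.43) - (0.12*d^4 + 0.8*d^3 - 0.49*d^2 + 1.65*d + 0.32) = -0.12*d^4 - 0.8*d^3 - 1.3*d^2 - 0.9*d + 8.11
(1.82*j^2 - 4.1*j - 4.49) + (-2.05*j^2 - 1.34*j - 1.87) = -0.23*j^2 - 5.44*j - 6.36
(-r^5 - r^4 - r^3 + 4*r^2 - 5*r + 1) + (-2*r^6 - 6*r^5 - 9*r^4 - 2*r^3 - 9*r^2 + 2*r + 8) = -2*r^6 - 7*r^5 - 10*r^4 - 3*r^3 - 5*r^2 - 3*r + 9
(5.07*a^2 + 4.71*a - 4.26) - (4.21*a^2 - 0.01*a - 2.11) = 0.86*a^2 + 4.72*a - 2.15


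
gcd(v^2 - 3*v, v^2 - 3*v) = v^2 - 3*v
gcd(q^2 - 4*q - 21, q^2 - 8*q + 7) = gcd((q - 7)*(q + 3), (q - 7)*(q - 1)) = q - 7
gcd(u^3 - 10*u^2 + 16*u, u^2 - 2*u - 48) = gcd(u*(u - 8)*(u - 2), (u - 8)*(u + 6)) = u - 8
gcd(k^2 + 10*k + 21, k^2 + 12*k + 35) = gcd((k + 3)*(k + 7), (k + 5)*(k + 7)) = k + 7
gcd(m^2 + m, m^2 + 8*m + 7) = m + 1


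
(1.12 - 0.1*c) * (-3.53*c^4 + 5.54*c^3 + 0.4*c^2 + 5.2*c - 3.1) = 0.353*c^5 - 4.5076*c^4 + 6.1648*c^3 - 0.072*c^2 + 6.134*c - 3.472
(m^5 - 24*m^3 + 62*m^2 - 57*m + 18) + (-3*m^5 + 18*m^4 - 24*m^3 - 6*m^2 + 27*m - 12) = -2*m^5 + 18*m^4 - 48*m^3 + 56*m^2 - 30*m + 6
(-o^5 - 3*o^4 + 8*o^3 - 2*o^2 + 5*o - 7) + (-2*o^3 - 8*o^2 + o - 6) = -o^5 - 3*o^4 + 6*o^3 - 10*o^2 + 6*o - 13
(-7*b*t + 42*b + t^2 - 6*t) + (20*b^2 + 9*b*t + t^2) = 20*b^2 + 2*b*t + 42*b + 2*t^2 - 6*t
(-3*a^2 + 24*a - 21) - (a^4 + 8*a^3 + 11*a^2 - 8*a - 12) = -a^4 - 8*a^3 - 14*a^2 + 32*a - 9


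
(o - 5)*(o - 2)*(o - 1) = o^3 - 8*o^2 + 17*o - 10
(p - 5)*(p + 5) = p^2 - 25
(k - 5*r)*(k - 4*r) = k^2 - 9*k*r + 20*r^2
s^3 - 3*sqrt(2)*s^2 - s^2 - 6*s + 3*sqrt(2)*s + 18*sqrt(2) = (s - 3)*(s + 2)*(s - 3*sqrt(2))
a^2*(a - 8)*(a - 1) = a^4 - 9*a^3 + 8*a^2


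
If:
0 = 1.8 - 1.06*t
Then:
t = 1.70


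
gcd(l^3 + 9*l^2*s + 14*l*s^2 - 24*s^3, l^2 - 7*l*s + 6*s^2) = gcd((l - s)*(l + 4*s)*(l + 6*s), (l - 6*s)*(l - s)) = -l + s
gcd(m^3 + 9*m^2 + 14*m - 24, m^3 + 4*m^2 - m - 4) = m^2 + 3*m - 4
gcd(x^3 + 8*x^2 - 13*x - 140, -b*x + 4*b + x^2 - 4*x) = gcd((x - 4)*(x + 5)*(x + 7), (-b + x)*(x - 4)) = x - 4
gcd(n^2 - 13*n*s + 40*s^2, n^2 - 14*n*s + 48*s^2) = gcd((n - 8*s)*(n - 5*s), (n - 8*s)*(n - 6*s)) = -n + 8*s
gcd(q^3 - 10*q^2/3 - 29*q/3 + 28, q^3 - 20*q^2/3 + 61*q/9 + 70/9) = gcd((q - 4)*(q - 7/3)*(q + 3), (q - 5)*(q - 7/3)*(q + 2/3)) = q - 7/3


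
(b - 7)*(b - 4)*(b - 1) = b^3 - 12*b^2 + 39*b - 28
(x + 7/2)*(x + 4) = x^2 + 15*x/2 + 14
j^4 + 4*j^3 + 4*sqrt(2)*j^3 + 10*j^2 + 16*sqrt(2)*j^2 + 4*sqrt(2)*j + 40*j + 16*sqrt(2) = (j + 4)*(j + sqrt(2))^2*(j + 2*sqrt(2))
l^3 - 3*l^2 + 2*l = l*(l - 2)*(l - 1)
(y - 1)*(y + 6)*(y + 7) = y^3 + 12*y^2 + 29*y - 42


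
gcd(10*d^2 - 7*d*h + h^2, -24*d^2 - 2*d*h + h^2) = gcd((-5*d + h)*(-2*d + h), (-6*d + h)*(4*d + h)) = 1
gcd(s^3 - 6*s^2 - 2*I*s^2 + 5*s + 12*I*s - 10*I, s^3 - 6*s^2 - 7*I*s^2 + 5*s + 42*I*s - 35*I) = s^2 - 6*s + 5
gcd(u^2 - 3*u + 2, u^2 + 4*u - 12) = u - 2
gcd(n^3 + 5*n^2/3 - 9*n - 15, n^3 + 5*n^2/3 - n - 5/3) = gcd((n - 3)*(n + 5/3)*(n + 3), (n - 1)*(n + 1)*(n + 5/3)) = n + 5/3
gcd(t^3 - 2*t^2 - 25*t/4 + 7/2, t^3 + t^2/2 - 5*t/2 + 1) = t^2 + 3*t/2 - 1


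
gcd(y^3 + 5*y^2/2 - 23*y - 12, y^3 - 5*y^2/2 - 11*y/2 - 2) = y^2 - 7*y/2 - 2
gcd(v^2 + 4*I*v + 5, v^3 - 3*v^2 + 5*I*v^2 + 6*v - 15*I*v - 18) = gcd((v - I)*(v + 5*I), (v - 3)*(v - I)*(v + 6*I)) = v - I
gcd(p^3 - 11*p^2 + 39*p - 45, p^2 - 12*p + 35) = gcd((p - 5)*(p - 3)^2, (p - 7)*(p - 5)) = p - 5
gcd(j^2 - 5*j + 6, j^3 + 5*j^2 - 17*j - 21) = j - 3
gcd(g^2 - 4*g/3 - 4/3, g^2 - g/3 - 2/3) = g + 2/3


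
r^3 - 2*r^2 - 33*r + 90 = (r - 5)*(r - 3)*(r + 6)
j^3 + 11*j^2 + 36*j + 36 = (j + 2)*(j + 3)*(j + 6)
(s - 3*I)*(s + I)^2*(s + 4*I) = s^4 + 3*I*s^3 + 9*s^2 + 23*I*s - 12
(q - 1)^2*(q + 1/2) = q^3 - 3*q^2/2 + 1/2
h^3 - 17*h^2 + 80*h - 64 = (h - 8)^2*(h - 1)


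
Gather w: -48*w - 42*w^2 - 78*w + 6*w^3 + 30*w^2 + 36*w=6*w^3 - 12*w^2 - 90*w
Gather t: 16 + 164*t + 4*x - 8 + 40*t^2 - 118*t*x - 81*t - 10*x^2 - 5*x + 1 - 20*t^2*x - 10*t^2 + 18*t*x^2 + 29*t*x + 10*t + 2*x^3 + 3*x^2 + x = t^2*(30 - 20*x) + t*(18*x^2 - 89*x + 93) + 2*x^3 - 7*x^2 + 9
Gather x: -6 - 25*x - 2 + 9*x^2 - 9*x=9*x^2 - 34*x - 8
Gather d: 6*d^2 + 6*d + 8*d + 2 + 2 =6*d^2 + 14*d + 4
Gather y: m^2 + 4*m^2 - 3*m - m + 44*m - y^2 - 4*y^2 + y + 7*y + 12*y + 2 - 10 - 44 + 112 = 5*m^2 + 40*m - 5*y^2 + 20*y + 60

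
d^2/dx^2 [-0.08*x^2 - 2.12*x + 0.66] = -0.160000000000000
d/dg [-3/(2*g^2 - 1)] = 12*g/(2*g^2 - 1)^2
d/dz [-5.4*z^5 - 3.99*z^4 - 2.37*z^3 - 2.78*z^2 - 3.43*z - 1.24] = -27.0*z^4 - 15.96*z^3 - 7.11*z^2 - 5.56*z - 3.43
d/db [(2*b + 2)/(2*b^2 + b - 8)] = 2*(2*b^2 + b - (b + 1)*(4*b + 1) - 8)/(2*b^2 + b - 8)^2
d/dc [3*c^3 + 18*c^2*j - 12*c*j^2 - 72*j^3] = 9*c^2 + 36*c*j - 12*j^2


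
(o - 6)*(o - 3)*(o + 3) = o^3 - 6*o^2 - 9*o + 54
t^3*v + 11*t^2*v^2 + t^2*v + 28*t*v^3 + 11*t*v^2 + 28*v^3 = (t + 4*v)*(t + 7*v)*(t*v + v)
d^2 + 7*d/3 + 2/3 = (d + 1/3)*(d + 2)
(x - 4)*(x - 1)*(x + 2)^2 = x^4 - x^3 - 12*x^2 - 4*x + 16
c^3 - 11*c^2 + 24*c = c*(c - 8)*(c - 3)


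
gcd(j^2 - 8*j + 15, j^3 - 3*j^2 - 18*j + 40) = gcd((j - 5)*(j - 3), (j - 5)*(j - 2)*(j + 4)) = j - 5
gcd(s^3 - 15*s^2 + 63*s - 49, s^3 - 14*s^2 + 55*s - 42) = s^2 - 8*s + 7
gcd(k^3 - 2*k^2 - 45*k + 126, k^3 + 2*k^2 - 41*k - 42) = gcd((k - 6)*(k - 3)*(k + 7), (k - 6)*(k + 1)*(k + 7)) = k^2 + k - 42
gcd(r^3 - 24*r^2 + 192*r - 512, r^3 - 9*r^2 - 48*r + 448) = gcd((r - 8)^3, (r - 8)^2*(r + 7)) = r^2 - 16*r + 64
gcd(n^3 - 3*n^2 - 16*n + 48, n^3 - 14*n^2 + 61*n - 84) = n^2 - 7*n + 12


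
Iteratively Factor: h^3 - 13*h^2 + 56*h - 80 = (h - 5)*(h^2 - 8*h + 16) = (h - 5)*(h - 4)*(h - 4)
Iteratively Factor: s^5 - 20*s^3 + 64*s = (s - 4)*(s^4 + 4*s^3 - 4*s^2 - 16*s) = (s - 4)*(s + 4)*(s^3 - 4*s) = (s - 4)*(s - 2)*(s + 4)*(s^2 + 2*s) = (s - 4)*(s - 2)*(s + 2)*(s + 4)*(s)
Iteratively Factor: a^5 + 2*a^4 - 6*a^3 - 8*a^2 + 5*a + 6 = (a + 3)*(a^4 - a^3 - 3*a^2 + a + 2) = (a + 1)*(a + 3)*(a^3 - 2*a^2 - a + 2) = (a - 2)*(a + 1)*(a + 3)*(a^2 - 1) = (a - 2)*(a + 1)^2*(a + 3)*(a - 1)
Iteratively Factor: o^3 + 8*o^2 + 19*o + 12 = (o + 4)*(o^2 + 4*o + 3) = (o + 3)*(o + 4)*(o + 1)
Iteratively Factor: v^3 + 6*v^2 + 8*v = (v)*(v^2 + 6*v + 8) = v*(v + 2)*(v + 4)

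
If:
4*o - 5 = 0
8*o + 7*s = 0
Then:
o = 5/4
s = -10/7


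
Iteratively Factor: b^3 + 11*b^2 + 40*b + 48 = (b + 3)*(b^2 + 8*b + 16) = (b + 3)*(b + 4)*(b + 4)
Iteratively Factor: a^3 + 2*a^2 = (a + 2)*(a^2) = a*(a + 2)*(a)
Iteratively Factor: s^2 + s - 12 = (s + 4)*(s - 3)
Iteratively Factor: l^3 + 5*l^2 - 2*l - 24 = (l - 2)*(l^2 + 7*l + 12) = (l - 2)*(l + 4)*(l + 3)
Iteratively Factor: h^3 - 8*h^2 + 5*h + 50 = (h + 2)*(h^2 - 10*h + 25) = (h - 5)*(h + 2)*(h - 5)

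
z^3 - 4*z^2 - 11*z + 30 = (z - 5)*(z - 2)*(z + 3)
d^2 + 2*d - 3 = (d - 1)*(d + 3)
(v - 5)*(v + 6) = v^2 + v - 30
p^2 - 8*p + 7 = (p - 7)*(p - 1)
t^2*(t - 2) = t^3 - 2*t^2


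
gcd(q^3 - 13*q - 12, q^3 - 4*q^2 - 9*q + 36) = q^2 - q - 12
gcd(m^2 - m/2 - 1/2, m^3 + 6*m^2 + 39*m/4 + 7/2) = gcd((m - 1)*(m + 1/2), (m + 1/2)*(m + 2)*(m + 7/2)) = m + 1/2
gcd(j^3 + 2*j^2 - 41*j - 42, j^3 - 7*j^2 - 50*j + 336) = j^2 + j - 42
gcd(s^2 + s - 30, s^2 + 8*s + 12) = s + 6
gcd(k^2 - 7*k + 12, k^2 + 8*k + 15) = 1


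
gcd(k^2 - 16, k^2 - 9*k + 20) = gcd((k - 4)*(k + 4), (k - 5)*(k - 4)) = k - 4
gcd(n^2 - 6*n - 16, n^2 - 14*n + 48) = n - 8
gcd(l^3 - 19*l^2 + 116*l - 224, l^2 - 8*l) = l - 8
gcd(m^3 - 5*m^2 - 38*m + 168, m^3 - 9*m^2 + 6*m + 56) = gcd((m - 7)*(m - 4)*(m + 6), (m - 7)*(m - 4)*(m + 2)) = m^2 - 11*m + 28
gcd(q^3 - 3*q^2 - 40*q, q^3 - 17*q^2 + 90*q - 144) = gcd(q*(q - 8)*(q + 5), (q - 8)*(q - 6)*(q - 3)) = q - 8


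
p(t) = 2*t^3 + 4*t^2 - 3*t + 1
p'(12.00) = 957.00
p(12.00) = 3997.00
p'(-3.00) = 27.00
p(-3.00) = -8.00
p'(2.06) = 38.94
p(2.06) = 29.28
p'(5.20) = 200.84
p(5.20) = 374.78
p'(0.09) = -2.23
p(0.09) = 0.76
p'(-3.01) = 27.28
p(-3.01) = -8.27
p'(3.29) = 88.26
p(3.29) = 105.65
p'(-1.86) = 2.88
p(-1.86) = 7.55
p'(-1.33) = -3.03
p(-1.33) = 7.36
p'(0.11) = -2.05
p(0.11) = 0.72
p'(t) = 6*t^2 + 8*t - 3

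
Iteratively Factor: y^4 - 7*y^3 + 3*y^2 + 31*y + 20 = (y - 4)*(y^3 - 3*y^2 - 9*y - 5) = (y - 5)*(y - 4)*(y^2 + 2*y + 1) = (y - 5)*(y - 4)*(y + 1)*(y + 1)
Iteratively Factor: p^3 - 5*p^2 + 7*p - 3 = (p - 3)*(p^2 - 2*p + 1) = (p - 3)*(p - 1)*(p - 1)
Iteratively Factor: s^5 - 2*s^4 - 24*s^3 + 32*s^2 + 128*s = (s)*(s^4 - 2*s^3 - 24*s^2 + 32*s + 128) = s*(s - 4)*(s^3 + 2*s^2 - 16*s - 32) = s*(s - 4)*(s + 4)*(s^2 - 2*s - 8) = s*(s - 4)^2*(s + 4)*(s + 2)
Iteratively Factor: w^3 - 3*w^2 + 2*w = (w - 1)*(w^2 - 2*w) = (w - 2)*(w - 1)*(w)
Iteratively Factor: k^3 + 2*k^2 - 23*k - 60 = (k - 5)*(k^2 + 7*k + 12) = (k - 5)*(k + 3)*(k + 4)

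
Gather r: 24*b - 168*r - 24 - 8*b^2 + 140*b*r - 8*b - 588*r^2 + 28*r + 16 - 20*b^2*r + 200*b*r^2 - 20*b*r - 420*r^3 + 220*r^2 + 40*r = -8*b^2 + 16*b - 420*r^3 + r^2*(200*b - 368) + r*(-20*b^2 + 120*b - 100) - 8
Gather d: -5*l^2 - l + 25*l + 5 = -5*l^2 + 24*l + 5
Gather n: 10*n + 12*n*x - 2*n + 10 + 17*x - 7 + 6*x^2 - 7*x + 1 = n*(12*x + 8) + 6*x^2 + 10*x + 4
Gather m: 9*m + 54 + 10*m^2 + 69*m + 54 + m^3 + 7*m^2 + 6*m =m^3 + 17*m^2 + 84*m + 108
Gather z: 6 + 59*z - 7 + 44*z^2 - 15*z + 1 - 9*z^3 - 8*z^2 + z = -9*z^3 + 36*z^2 + 45*z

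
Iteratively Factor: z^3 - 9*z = (z + 3)*(z^2 - 3*z) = z*(z + 3)*(z - 3)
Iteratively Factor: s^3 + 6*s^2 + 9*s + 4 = (s + 1)*(s^2 + 5*s + 4) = (s + 1)^2*(s + 4)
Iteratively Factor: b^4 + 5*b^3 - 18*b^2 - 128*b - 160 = (b + 4)*(b^3 + b^2 - 22*b - 40) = (b + 2)*(b + 4)*(b^2 - b - 20) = (b - 5)*(b + 2)*(b + 4)*(b + 4)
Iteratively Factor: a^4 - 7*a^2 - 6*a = (a + 1)*(a^3 - a^2 - 6*a) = (a - 3)*(a + 1)*(a^2 + 2*a) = (a - 3)*(a + 1)*(a + 2)*(a)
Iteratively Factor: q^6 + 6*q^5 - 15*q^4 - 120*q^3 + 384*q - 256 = (q + 4)*(q^5 + 2*q^4 - 23*q^3 - 28*q^2 + 112*q - 64) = (q + 4)^2*(q^4 - 2*q^3 - 15*q^2 + 32*q - 16) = (q - 4)*(q + 4)^2*(q^3 + 2*q^2 - 7*q + 4) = (q - 4)*(q + 4)^3*(q^2 - 2*q + 1) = (q - 4)*(q - 1)*(q + 4)^3*(q - 1)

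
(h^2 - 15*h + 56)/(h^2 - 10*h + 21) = (h - 8)/(h - 3)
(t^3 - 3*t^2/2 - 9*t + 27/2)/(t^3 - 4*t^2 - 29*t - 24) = (2*t^2 - 9*t + 9)/(2*(t^2 - 7*t - 8))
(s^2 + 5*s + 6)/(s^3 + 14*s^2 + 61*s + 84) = (s + 2)/(s^2 + 11*s + 28)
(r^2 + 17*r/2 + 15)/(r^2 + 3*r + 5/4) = 2*(r + 6)/(2*r + 1)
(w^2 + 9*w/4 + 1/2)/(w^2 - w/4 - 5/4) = (4*w^2 + 9*w + 2)/(4*w^2 - w - 5)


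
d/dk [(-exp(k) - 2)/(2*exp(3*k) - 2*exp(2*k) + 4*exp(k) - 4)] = ((exp(k) + 2)*(3*exp(2*k) - 2*exp(k) + 2) - exp(3*k) + exp(2*k) - 2*exp(k) + 2)*exp(k)/(2*(exp(3*k) - exp(2*k) + 2*exp(k) - 2)^2)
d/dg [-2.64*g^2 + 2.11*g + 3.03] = 2.11 - 5.28*g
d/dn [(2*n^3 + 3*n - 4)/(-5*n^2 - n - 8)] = (-10*n^4 - 4*n^3 - 33*n^2 - 40*n - 28)/(25*n^4 + 10*n^3 + 81*n^2 + 16*n + 64)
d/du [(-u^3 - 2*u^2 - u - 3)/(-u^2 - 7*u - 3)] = (u^4 + 14*u^3 + 22*u^2 + 6*u - 18)/(u^4 + 14*u^3 + 55*u^2 + 42*u + 9)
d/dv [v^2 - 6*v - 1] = 2*v - 6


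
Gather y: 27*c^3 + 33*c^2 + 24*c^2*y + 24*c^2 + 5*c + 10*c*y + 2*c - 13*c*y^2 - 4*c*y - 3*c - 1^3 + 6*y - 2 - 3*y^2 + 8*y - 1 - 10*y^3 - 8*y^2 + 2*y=27*c^3 + 57*c^2 + 4*c - 10*y^3 + y^2*(-13*c - 11) + y*(24*c^2 + 6*c + 16) - 4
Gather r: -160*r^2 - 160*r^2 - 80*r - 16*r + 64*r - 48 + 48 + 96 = -320*r^2 - 32*r + 96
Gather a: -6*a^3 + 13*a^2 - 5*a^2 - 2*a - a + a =-6*a^3 + 8*a^2 - 2*a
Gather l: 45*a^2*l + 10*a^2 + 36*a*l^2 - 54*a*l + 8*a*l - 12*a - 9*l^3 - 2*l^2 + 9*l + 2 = 10*a^2 - 12*a - 9*l^3 + l^2*(36*a - 2) + l*(45*a^2 - 46*a + 9) + 2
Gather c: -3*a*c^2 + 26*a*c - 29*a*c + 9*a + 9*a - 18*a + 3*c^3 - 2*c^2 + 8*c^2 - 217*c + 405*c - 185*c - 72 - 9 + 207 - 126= 3*c^3 + c^2*(6 - 3*a) + c*(3 - 3*a)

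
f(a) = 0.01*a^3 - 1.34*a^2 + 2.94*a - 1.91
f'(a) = 0.03*a^2 - 2.68*a + 2.94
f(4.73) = -16.93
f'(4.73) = -9.07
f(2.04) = -1.40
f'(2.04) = -2.40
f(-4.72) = -46.69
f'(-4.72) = 16.26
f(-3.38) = -27.54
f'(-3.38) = 12.34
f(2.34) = -2.24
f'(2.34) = -3.17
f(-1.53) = -9.58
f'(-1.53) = 7.11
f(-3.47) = -28.66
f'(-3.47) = 12.60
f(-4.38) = -41.33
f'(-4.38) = 15.25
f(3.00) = -4.88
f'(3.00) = -4.83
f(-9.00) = -144.20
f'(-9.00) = 29.49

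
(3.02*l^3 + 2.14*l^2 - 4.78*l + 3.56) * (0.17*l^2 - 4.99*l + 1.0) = 0.5134*l^5 - 14.706*l^4 - 8.4712*l^3 + 26.5974*l^2 - 22.5444*l + 3.56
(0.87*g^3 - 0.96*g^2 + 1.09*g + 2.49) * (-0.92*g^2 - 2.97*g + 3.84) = -0.8004*g^5 - 1.7007*g^4 + 5.1892*g^3 - 9.2145*g^2 - 3.2097*g + 9.5616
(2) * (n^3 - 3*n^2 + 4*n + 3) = 2*n^3 - 6*n^2 + 8*n + 6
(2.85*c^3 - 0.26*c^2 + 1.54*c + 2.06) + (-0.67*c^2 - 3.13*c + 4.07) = 2.85*c^3 - 0.93*c^2 - 1.59*c + 6.13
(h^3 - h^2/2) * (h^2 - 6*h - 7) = h^5 - 13*h^4/2 - 4*h^3 + 7*h^2/2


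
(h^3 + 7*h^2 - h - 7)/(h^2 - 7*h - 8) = (h^2 + 6*h - 7)/(h - 8)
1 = 1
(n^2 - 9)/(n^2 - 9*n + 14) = (n^2 - 9)/(n^2 - 9*n + 14)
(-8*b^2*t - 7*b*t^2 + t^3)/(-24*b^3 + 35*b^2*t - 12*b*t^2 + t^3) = t*(b + t)/(3*b^2 - 4*b*t + t^2)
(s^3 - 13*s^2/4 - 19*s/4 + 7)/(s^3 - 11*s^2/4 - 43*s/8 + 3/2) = 2*(4*s^2 + 3*s - 7)/(8*s^2 + 10*s - 3)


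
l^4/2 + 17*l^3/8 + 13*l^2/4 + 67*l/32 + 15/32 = (l/2 + 1/2)*(l + 1/2)*(l + 5/4)*(l + 3/2)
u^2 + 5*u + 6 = (u + 2)*(u + 3)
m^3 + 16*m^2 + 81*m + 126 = (m + 3)*(m + 6)*(m + 7)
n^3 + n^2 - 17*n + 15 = (n - 3)*(n - 1)*(n + 5)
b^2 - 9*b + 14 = (b - 7)*(b - 2)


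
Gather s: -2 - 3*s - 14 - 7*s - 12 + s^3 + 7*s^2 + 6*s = s^3 + 7*s^2 - 4*s - 28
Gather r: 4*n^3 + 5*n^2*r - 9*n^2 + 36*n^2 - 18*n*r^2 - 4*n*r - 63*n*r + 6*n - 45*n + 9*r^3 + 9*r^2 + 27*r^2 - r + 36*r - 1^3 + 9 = 4*n^3 + 27*n^2 - 39*n + 9*r^3 + r^2*(36 - 18*n) + r*(5*n^2 - 67*n + 35) + 8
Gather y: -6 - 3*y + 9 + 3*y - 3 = 0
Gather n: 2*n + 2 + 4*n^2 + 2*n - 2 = 4*n^2 + 4*n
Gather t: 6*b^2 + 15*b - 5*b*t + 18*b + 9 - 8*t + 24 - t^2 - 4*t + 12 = 6*b^2 + 33*b - t^2 + t*(-5*b - 12) + 45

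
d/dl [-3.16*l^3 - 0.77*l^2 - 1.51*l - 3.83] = -9.48*l^2 - 1.54*l - 1.51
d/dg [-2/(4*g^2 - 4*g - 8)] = (g - 1/2)/(-g^2 + g + 2)^2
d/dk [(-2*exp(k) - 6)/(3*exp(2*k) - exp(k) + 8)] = 2*((exp(k) + 3)*(6*exp(k) - 1) - 3*exp(2*k) + exp(k) - 8)*exp(k)/(3*exp(2*k) - exp(k) + 8)^2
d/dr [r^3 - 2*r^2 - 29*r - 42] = 3*r^2 - 4*r - 29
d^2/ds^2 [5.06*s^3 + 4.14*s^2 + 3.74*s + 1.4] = 30.36*s + 8.28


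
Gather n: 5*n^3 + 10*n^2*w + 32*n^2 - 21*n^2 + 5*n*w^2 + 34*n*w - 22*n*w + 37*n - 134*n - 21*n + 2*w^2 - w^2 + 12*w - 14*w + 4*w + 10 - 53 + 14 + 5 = 5*n^3 + n^2*(10*w + 11) + n*(5*w^2 + 12*w - 118) + w^2 + 2*w - 24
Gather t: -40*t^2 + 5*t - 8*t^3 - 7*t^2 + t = -8*t^3 - 47*t^2 + 6*t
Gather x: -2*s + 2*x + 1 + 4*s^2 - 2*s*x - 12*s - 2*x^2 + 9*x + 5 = 4*s^2 - 14*s - 2*x^2 + x*(11 - 2*s) + 6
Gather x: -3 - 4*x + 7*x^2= 7*x^2 - 4*x - 3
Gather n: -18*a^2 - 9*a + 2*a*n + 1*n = -18*a^2 - 9*a + n*(2*a + 1)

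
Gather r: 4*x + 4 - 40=4*x - 36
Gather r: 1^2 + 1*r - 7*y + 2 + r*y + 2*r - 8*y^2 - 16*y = r*(y + 3) - 8*y^2 - 23*y + 3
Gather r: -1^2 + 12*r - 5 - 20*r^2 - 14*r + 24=-20*r^2 - 2*r + 18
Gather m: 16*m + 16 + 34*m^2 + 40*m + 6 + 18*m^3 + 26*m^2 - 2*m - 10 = 18*m^3 + 60*m^2 + 54*m + 12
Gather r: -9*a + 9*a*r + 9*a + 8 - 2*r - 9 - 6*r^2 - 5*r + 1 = -6*r^2 + r*(9*a - 7)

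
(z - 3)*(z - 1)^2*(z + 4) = z^4 - z^3 - 13*z^2 + 25*z - 12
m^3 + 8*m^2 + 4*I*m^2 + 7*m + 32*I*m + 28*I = (m + 1)*(m + 7)*(m + 4*I)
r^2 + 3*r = r*(r + 3)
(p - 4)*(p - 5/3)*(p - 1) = p^3 - 20*p^2/3 + 37*p/3 - 20/3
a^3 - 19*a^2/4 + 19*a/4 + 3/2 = (a - 3)*(a - 2)*(a + 1/4)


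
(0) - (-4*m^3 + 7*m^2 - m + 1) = 4*m^3 - 7*m^2 + m - 1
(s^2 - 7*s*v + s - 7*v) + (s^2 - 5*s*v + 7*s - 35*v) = 2*s^2 - 12*s*v + 8*s - 42*v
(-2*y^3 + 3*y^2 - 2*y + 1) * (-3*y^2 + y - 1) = 6*y^5 - 11*y^4 + 11*y^3 - 8*y^2 + 3*y - 1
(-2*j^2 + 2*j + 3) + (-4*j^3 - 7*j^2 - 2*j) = -4*j^3 - 9*j^2 + 3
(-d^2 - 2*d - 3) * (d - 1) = -d^3 - d^2 - d + 3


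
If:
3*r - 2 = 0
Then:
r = 2/3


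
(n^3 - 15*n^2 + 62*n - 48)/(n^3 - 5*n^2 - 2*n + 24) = (n^3 - 15*n^2 + 62*n - 48)/(n^3 - 5*n^2 - 2*n + 24)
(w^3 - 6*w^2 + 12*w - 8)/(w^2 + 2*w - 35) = (w^3 - 6*w^2 + 12*w - 8)/(w^2 + 2*w - 35)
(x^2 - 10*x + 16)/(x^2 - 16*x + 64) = (x - 2)/(x - 8)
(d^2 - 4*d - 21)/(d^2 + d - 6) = (d - 7)/(d - 2)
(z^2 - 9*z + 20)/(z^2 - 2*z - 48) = (-z^2 + 9*z - 20)/(-z^2 + 2*z + 48)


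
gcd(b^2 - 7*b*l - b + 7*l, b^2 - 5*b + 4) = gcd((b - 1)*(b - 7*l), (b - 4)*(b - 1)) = b - 1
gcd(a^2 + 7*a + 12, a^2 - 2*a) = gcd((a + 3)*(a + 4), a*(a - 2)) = 1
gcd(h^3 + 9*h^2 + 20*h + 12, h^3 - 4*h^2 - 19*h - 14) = h^2 + 3*h + 2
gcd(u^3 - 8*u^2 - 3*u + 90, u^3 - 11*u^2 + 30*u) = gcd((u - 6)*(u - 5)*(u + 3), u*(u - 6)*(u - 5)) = u^2 - 11*u + 30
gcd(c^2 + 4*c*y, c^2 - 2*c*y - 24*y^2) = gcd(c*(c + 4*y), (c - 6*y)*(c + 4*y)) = c + 4*y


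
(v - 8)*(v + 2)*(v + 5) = v^3 - v^2 - 46*v - 80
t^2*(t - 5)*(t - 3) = t^4 - 8*t^3 + 15*t^2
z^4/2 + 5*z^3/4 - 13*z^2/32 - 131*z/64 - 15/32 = (z/2 + 1)*(z - 5/4)*(z + 1/4)*(z + 3/2)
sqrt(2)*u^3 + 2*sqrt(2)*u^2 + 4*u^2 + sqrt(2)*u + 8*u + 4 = (u + 1)*(u + 2*sqrt(2))*(sqrt(2)*u + sqrt(2))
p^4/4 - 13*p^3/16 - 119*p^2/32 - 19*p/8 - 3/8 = (p/4 + 1/2)*(p - 6)*(p + 1/4)*(p + 1/2)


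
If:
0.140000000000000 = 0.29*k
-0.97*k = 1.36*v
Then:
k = 0.48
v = -0.34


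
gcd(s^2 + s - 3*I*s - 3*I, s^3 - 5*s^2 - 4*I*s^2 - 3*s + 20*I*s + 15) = s - 3*I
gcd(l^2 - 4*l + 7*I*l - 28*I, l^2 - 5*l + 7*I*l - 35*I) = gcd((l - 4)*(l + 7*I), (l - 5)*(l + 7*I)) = l + 7*I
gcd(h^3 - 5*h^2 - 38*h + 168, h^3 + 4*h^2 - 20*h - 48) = h^2 + 2*h - 24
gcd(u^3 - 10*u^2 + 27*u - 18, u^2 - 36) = u - 6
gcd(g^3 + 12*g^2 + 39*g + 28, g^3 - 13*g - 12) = g + 1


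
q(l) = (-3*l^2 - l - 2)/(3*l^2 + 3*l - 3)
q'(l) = (-6*l - 3)*(-3*l^2 - l - 2)/(3*l^2 + 3*l - 3)^2 + (-6*l - 1)/(3*l^2 + 3*l - 3) = (-2*l^2 + 10*l + 3)/(3*(l^4 + 2*l^3 - l^2 - 2*l + 1))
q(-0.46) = 0.58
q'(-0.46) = -0.43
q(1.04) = -1.87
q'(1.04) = 2.98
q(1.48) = -1.25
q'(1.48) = 0.63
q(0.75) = -4.73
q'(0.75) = 32.00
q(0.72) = -5.98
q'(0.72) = 53.74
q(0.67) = -11.26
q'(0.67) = 207.54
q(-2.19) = -2.95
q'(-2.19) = -3.68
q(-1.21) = 2.32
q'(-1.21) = -7.21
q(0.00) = 0.67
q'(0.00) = 1.00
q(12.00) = -0.96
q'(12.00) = 0.00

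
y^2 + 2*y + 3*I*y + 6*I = (y + 2)*(y + 3*I)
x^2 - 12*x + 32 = (x - 8)*(x - 4)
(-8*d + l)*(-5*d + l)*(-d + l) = -40*d^3 + 53*d^2*l - 14*d*l^2 + l^3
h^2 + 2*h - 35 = (h - 5)*(h + 7)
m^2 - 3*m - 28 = (m - 7)*(m + 4)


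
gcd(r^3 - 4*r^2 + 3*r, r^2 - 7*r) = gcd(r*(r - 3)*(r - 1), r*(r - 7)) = r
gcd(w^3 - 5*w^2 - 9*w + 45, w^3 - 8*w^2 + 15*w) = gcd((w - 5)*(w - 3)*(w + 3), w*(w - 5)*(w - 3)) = w^2 - 8*w + 15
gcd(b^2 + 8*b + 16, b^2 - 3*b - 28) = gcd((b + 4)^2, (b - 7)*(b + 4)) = b + 4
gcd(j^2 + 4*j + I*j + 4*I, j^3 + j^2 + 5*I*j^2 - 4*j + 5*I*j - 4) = j + I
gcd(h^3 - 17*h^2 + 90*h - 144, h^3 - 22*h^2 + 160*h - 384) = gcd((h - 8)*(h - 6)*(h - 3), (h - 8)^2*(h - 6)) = h^2 - 14*h + 48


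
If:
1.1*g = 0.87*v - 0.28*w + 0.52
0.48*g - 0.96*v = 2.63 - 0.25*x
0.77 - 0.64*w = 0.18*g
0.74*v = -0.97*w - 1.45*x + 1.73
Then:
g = -3.07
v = -3.82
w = 2.07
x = 1.76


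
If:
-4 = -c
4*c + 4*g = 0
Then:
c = 4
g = -4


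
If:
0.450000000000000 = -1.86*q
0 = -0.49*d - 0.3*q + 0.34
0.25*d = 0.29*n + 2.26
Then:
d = 0.84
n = -7.07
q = -0.24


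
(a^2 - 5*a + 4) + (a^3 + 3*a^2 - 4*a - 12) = a^3 + 4*a^2 - 9*a - 8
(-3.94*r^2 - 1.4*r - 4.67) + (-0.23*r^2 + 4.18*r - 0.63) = -4.17*r^2 + 2.78*r - 5.3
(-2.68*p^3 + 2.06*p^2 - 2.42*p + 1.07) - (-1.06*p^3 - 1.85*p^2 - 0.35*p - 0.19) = -1.62*p^3 + 3.91*p^2 - 2.07*p + 1.26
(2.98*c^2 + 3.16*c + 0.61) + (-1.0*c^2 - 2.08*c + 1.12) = 1.98*c^2 + 1.08*c + 1.73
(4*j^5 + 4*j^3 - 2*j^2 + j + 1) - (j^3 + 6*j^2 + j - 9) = 4*j^5 + 3*j^3 - 8*j^2 + 10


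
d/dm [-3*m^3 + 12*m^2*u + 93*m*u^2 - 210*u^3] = -9*m^2 + 24*m*u + 93*u^2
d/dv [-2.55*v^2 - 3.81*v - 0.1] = -5.1*v - 3.81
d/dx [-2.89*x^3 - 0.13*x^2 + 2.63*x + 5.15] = -8.67*x^2 - 0.26*x + 2.63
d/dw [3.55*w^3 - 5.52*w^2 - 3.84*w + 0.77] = 10.65*w^2 - 11.04*w - 3.84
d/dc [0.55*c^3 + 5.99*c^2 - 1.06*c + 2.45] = 1.65*c^2 + 11.98*c - 1.06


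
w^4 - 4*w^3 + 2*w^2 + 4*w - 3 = (w - 3)*(w - 1)^2*(w + 1)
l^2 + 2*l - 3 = (l - 1)*(l + 3)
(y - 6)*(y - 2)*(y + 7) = y^3 - y^2 - 44*y + 84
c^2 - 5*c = c*(c - 5)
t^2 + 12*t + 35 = (t + 5)*(t + 7)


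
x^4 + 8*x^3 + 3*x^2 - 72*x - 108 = (x - 3)*(x + 2)*(x + 3)*(x + 6)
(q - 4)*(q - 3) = q^2 - 7*q + 12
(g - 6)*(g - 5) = g^2 - 11*g + 30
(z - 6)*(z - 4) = z^2 - 10*z + 24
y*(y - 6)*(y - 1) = y^3 - 7*y^2 + 6*y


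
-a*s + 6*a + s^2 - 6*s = (-a + s)*(s - 6)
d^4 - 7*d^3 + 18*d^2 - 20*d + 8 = (d - 2)^3*(d - 1)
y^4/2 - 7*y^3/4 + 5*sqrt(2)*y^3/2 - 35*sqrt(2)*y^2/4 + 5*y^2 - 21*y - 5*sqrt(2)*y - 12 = (y/2 + sqrt(2))*(y - 4)*(y + 1/2)*(y + 3*sqrt(2))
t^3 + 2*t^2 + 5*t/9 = t*(t + 1/3)*(t + 5/3)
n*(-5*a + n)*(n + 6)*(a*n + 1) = -5*a^2*n^3 - 30*a^2*n^2 + a*n^4 + 6*a*n^3 - 5*a*n^2 - 30*a*n + n^3 + 6*n^2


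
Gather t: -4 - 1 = -5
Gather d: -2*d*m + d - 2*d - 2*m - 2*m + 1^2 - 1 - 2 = d*(-2*m - 1) - 4*m - 2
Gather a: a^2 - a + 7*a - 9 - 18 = a^2 + 6*a - 27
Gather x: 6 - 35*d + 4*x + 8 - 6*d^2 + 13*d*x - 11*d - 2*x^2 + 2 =-6*d^2 - 46*d - 2*x^2 + x*(13*d + 4) + 16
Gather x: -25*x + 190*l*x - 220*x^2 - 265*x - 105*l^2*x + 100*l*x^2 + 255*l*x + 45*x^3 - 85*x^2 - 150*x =45*x^3 + x^2*(100*l - 305) + x*(-105*l^2 + 445*l - 440)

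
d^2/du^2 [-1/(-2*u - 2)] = (u + 1)^(-3)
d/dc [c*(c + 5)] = 2*c + 5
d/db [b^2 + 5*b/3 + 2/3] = 2*b + 5/3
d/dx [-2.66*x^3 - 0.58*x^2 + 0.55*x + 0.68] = -7.98*x^2 - 1.16*x + 0.55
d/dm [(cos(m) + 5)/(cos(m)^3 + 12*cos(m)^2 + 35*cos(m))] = (2*cos(m) + 7)*sin(m)/((cos(m) + 7)^2*cos(m)^2)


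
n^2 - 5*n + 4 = (n - 4)*(n - 1)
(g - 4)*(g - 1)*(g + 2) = g^3 - 3*g^2 - 6*g + 8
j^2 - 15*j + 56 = (j - 8)*(j - 7)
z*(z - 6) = z^2 - 6*z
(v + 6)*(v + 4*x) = v^2 + 4*v*x + 6*v + 24*x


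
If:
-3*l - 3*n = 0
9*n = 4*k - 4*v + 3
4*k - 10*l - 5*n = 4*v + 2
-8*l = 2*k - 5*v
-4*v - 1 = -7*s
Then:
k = -145/168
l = -5/14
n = 5/14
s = -8/21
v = -11/12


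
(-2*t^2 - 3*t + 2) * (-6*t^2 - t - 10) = 12*t^4 + 20*t^3 + 11*t^2 + 28*t - 20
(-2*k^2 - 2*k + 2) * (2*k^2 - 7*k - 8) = -4*k^4 + 10*k^3 + 34*k^2 + 2*k - 16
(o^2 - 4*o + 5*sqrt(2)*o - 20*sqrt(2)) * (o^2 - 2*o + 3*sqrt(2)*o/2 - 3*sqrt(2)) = o^4 - 6*o^3 + 13*sqrt(2)*o^3/2 - 39*sqrt(2)*o^2 + 23*o^2 - 90*o + 52*sqrt(2)*o + 120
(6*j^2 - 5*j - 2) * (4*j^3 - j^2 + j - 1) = 24*j^5 - 26*j^4 + 3*j^3 - 9*j^2 + 3*j + 2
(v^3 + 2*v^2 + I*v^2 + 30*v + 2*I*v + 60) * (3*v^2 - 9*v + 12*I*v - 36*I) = 3*v^5 - 3*v^4 + 15*I*v^4 + 60*v^3 - 15*I*v^3 - 78*v^2 + 270*I*v^2 - 468*v - 360*I*v - 2160*I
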